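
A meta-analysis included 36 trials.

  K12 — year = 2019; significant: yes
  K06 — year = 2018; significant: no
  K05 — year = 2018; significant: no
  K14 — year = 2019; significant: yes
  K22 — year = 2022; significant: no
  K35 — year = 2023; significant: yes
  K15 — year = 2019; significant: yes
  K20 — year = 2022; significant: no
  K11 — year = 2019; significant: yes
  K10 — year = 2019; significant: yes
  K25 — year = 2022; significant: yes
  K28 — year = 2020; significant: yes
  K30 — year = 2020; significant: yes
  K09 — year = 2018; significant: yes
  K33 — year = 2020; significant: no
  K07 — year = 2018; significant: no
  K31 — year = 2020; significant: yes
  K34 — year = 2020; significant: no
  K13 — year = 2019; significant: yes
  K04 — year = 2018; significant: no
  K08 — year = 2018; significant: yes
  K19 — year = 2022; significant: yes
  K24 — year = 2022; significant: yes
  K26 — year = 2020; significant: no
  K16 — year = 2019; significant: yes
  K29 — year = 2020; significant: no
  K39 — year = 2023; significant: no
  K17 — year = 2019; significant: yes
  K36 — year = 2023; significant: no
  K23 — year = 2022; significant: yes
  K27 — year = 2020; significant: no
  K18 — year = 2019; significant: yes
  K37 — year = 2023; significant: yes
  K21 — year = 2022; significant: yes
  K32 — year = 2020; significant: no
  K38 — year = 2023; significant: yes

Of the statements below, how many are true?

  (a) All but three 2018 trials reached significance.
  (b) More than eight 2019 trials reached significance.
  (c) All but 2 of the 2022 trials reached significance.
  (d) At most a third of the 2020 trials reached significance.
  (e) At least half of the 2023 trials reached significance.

(a) 2018: |A| = 6, |A ∩ B| = 2; needs |A ∖ B| = 3 — false.
(b) 2019: |A| = 9, |A ∩ B| = 9; needs |A ∩ B| > 8 — true.
(c) 2022: |A| = 7, |A ∩ B| = 5; needs |A ∖ B| = 2 — true.
(d) 2020: |A| = 9, |A ∩ B| = 3; needs |A ∩ B| / |A| ≤ 1/3 — true.
(e) 2023: |A| = 5, |A ∩ B| = 3; needs |A ∩ B| ≥ |A ∖ B| — true.

4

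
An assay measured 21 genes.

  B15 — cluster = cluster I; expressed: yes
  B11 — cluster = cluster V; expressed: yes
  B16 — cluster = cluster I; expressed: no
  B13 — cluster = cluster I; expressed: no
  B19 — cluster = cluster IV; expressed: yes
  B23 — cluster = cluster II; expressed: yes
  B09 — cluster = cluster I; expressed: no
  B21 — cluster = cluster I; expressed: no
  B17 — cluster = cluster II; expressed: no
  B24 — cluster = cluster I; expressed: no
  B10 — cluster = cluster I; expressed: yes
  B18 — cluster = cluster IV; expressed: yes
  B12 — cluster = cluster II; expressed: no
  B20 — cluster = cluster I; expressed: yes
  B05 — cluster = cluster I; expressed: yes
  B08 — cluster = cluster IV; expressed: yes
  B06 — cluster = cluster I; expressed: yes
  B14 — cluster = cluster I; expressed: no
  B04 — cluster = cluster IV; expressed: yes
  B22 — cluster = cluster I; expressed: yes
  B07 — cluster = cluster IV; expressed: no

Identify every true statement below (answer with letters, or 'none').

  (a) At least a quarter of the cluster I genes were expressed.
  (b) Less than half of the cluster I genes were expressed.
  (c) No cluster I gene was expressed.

(a)

|A| = 12, |A ∩ B| = 6, |A ∖ B| = 6.
(a) |A ∩ B| / |A| ≥ 1/4: holds.
(b) |A ∩ B| < |A ∖ B|: fails.
(c) A ∩ B = ∅ (|A ∩ B| = 0): fails.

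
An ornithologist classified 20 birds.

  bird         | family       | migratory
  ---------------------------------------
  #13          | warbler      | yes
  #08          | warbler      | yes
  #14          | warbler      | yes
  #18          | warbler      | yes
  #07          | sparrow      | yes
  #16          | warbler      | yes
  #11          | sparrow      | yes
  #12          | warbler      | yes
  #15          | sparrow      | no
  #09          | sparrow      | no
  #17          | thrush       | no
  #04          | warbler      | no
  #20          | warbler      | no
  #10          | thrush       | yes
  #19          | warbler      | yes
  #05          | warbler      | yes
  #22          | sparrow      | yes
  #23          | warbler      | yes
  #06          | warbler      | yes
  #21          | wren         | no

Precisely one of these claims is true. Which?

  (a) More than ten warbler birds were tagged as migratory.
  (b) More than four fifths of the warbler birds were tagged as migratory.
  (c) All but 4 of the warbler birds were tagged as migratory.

|A| = 12, |A ∩ B| = 10, |A ∖ B| = 2.
(a) requires |A ∩ B| > 10: false.
(b) requires |A ∩ B| / |A| > 4/5: true.
(c) requires |A ∖ B| = 4: false.

(b)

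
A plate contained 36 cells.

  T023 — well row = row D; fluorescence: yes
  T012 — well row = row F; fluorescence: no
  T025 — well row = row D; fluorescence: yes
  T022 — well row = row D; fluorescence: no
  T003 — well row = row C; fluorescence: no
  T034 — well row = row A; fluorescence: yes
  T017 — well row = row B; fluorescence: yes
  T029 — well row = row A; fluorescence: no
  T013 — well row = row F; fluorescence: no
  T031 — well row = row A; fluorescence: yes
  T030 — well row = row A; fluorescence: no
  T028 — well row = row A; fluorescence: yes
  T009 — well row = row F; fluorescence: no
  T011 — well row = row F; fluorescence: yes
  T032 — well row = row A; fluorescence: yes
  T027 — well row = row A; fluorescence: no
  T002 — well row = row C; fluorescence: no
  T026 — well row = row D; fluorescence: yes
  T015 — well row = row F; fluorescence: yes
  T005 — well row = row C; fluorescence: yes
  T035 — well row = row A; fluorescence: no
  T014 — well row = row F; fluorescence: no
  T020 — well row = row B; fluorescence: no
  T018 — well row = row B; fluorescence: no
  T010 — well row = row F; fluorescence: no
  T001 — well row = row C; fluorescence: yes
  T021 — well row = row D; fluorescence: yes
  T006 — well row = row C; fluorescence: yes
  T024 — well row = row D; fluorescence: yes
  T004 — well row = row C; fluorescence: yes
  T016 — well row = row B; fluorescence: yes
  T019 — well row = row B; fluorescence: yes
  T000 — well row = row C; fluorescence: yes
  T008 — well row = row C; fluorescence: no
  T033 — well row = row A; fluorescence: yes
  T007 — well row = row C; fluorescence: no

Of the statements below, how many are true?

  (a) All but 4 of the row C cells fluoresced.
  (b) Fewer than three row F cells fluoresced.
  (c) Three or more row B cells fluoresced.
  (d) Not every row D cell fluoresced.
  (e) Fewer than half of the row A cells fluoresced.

(a) row C: |A| = 9, |A ∩ B| = 5; needs |A ∖ B| = 4 — true.
(b) row F: |A| = 7, |A ∩ B| = 2; needs |A ∩ B| < 3 — true.
(c) row B: |A| = 5, |A ∩ B| = 3; needs |A ∩ B| ≥ 3 — true.
(d) row D: |A| = 6, |A ∩ B| = 5; needs A ⊄ B (|A ∖ B| ≥ 1) — true.
(e) row A: |A| = 9, |A ∩ B| = 5; needs |A ∩ B| < |A ∖ B| — false.

4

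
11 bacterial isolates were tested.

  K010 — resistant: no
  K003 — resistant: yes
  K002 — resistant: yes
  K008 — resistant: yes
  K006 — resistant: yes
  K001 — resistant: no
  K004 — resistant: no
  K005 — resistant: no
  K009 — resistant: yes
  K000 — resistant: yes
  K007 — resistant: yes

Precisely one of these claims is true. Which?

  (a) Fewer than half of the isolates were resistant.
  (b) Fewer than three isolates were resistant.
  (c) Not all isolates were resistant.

|A| = 11, |A ∩ B| = 7, |A ∖ B| = 4.
(a) requires |A ∩ B| < |A ∖ B|: false.
(b) requires |A ∩ B| < 3: false.
(c) requires A ⊄ B (|A ∖ B| ≥ 1): true.

(c)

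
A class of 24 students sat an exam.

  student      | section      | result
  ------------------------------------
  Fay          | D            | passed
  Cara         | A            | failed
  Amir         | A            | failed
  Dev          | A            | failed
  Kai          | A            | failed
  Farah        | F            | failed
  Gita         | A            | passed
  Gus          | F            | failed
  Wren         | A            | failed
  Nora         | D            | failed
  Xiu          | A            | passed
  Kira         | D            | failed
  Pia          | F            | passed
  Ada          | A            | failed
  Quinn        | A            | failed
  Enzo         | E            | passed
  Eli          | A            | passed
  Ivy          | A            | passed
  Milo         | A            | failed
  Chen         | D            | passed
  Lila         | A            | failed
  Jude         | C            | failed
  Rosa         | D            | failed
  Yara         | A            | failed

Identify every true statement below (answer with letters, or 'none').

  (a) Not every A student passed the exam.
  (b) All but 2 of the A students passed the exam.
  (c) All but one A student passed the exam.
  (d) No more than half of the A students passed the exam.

|A| = 14, |A ∩ B| = 4, |A ∖ B| = 10.
(a) A ⊄ B (|A ∖ B| ≥ 1): holds.
(b) |A ∖ B| = 2: fails.
(c) |A ∖ B| = 1: fails.
(d) |A ∩ B| ≤ |A ∖ B|: holds.

(a), (d)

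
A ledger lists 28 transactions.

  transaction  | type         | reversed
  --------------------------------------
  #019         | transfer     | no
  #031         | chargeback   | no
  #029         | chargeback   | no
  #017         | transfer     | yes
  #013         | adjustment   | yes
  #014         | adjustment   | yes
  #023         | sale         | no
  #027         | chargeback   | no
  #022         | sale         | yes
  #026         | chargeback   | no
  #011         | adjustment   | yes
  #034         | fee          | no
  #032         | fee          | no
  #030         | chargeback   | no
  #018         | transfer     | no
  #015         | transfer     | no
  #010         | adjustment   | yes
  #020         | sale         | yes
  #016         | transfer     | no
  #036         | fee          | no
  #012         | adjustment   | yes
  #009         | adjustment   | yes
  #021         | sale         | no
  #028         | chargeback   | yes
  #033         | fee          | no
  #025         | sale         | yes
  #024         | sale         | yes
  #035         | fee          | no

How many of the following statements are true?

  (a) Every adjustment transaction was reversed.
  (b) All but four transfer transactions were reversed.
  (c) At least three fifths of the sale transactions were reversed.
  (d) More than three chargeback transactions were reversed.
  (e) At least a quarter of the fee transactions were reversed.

(a) adjustment: |A| = 6, |A ∩ B| = 6; needs A ⊆ B, i.e. every element of A is in B (|A ∖ B| = 0) — true.
(b) transfer: |A| = 5, |A ∩ B| = 1; needs |A ∖ B| = 4 — true.
(c) sale: |A| = 6, |A ∩ B| = 4; needs |A ∩ B| / |A| ≥ 3/5 — true.
(d) chargeback: |A| = 6, |A ∩ B| = 1; needs |A ∩ B| > 3 — false.
(e) fee: |A| = 5, |A ∩ B| = 0; needs |A ∩ B| / |A| ≥ 1/4 — false.

3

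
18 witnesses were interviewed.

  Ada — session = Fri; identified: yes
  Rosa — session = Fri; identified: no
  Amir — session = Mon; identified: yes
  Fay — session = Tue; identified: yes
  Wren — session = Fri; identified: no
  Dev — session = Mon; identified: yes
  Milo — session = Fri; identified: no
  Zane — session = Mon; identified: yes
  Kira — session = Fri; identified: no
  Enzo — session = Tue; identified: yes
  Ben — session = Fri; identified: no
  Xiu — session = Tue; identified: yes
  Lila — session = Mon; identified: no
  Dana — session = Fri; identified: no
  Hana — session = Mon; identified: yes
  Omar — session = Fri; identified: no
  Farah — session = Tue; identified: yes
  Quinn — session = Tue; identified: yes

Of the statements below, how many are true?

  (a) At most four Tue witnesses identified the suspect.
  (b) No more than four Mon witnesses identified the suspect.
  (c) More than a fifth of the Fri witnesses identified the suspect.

1

(a) Tue: |A| = 5, |A ∩ B| = 5; needs |A ∩ B| ≤ 4 — false.
(b) Mon: |A| = 5, |A ∩ B| = 4; needs |A ∩ B| ≤ 4 — true.
(c) Fri: |A| = 8, |A ∩ B| = 1; needs |A ∩ B| / |A| > 1/5 — false.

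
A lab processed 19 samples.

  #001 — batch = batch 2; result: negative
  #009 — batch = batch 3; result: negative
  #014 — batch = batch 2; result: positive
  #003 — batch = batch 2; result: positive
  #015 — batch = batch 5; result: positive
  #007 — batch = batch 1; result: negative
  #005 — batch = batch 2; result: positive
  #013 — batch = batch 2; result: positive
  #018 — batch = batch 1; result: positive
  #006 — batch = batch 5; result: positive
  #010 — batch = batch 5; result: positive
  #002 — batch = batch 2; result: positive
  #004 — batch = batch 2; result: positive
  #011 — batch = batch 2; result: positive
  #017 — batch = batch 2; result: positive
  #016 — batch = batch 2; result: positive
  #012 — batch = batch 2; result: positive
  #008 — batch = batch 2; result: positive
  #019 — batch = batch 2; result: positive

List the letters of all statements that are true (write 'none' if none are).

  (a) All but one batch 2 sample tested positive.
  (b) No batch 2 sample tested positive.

|A| = 13, |A ∩ B| = 12, |A ∖ B| = 1.
(a) |A ∖ B| = 1: holds.
(b) A ∩ B = ∅ (|A ∩ B| = 0): fails.

(a)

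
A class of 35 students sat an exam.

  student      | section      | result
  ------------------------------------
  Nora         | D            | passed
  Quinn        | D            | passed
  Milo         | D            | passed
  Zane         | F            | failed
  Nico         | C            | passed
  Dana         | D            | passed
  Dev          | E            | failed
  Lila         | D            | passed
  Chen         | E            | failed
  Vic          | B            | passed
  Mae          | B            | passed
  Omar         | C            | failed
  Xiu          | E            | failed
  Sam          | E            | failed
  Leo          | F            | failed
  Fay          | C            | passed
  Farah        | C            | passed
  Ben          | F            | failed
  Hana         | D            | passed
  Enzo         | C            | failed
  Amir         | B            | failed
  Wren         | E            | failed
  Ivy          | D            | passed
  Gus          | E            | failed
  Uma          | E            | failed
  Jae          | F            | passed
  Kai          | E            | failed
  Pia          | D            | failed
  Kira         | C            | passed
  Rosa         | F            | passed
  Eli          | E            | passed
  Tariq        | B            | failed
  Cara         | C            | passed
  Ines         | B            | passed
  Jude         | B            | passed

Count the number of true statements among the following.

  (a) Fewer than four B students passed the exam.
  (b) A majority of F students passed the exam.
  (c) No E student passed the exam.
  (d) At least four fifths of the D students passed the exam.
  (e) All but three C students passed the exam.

1

(a) B: |A| = 6, |A ∩ B| = 4; needs |A ∩ B| < 4 — false.
(b) F: |A| = 5, |A ∩ B| = 2; needs |A ∩ B| > |A ∖ B| — false.
(c) E: |A| = 9, |A ∩ B| = 1; needs A ∩ B = ∅ (|A ∩ B| = 0) — false.
(d) D: |A| = 8, |A ∩ B| = 7; needs |A ∩ B| / |A| ≥ 4/5 — true.
(e) C: |A| = 7, |A ∩ B| = 5; needs |A ∖ B| = 3 — false.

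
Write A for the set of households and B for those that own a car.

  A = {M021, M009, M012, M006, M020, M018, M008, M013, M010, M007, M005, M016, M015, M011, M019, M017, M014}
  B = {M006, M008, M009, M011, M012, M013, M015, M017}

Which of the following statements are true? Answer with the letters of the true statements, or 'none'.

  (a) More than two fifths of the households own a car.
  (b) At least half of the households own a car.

|A| = 17, |A ∩ B| = 8, |A ∖ B| = 9.
(a) |A ∩ B| / |A| > 2/5: holds.
(b) |A ∩ B| ≥ |A ∖ B|: fails.

(a)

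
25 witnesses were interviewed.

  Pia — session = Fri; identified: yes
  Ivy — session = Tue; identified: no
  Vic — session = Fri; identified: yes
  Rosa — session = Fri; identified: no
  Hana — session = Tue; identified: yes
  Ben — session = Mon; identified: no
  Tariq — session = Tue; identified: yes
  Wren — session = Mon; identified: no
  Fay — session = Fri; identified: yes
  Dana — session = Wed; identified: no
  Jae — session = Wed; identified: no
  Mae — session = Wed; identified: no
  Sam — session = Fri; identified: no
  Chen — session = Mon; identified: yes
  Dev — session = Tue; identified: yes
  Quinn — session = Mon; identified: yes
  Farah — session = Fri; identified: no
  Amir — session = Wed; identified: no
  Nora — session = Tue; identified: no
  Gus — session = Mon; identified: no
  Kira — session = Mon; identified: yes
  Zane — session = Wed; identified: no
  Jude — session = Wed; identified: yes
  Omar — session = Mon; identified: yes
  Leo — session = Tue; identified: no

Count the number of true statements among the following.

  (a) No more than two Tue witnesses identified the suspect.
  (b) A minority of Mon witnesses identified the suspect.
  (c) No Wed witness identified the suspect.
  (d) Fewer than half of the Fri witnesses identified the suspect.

0

(a) Tue: |A| = 6, |A ∩ B| = 3; needs |A ∩ B| ≤ 2 — false.
(b) Mon: |A| = 7, |A ∩ B| = 4; needs |A ∩ B| < |A ∖ B| — false.
(c) Wed: |A| = 6, |A ∩ B| = 1; needs A ∩ B = ∅ (|A ∩ B| = 0) — false.
(d) Fri: |A| = 6, |A ∩ B| = 3; needs |A ∩ B| < |A ∖ B| — false.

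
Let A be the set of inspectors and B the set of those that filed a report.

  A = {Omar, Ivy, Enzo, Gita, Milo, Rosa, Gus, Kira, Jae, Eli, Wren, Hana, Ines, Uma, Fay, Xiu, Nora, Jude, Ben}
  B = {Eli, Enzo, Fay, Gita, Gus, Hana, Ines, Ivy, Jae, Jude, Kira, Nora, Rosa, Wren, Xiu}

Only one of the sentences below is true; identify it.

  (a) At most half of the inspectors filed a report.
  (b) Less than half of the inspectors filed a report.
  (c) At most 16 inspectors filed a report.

|A| = 19, |A ∩ B| = 15, |A ∖ B| = 4.
(a) requires |A ∩ B| ≤ |A ∖ B|: false.
(b) requires |A ∩ B| < |A ∖ B|: false.
(c) requires |A ∩ B| ≤ 16: true.

(c)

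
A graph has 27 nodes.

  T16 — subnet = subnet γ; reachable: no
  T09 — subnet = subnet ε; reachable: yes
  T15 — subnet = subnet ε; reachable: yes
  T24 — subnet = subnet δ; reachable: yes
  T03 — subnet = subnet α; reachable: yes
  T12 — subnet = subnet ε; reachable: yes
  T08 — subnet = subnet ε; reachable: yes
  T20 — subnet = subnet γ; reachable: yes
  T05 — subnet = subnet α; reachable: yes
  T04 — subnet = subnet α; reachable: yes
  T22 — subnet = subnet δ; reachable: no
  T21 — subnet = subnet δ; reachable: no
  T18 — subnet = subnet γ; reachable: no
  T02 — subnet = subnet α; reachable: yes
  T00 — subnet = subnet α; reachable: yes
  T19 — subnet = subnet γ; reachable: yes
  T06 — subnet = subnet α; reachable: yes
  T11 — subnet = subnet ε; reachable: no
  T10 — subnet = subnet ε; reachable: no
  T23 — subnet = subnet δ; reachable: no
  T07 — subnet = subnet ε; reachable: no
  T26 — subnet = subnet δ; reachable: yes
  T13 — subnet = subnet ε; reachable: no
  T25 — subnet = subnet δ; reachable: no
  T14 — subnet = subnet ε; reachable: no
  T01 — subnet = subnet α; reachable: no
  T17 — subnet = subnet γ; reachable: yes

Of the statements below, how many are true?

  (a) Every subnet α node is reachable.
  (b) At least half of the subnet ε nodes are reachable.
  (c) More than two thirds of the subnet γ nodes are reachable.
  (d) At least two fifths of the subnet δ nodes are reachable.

0

(a) subnet α: |A| = 7, |A ∩ B| = 6; needs A ⊆ B, i.e. every element of A is in B (|A ∖ B| = 0) — false.
(b) subnet ε: |A| = 9, |A ∩ B| = 4; needs |A ∩ B| ≥ |A ∖ B| — false.
(c) subnet γ: |A| = 5, |A ∩ B| = 3; needs |A ∩ B| / |A| > 2/3 — false.
(d) subnet δ: |A| = 6, |A ∩ B| = 2; needs |A ∩ B| / |A| ≥ 2/5 — false.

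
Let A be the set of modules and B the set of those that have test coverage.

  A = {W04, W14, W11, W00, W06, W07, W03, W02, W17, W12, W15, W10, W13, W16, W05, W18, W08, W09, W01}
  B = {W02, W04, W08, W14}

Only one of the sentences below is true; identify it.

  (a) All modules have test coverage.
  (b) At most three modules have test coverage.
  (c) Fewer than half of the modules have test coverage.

|A| = 19, |A ∩ B| = 4, |A ∖ B| = 15.
(a) requires A ⊆ B, i.e. every element of A is in B (|A ∖ B| = 0): false.
(b) requires |A ∩ B| ≤ 3: false.
(c) requires |A ∩ B| < |A ∖ B|: true.

(c)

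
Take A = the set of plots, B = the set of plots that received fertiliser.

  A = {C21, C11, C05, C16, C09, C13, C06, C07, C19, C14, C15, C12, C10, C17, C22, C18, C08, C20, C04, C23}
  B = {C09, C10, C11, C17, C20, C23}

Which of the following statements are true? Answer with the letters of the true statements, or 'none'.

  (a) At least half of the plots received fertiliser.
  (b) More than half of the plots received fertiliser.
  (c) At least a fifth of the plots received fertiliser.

(c)

|A| = 20, |A ∩ B| = 6, |A ∖ B| = 14.
(a) |A ∩ B| ≥ |A ∖ B|: fails.
(b) |A ∩ B| > |A ∖ B|: fails.
(c) |A ∩ B| / |A| ≥ 1/5: holds.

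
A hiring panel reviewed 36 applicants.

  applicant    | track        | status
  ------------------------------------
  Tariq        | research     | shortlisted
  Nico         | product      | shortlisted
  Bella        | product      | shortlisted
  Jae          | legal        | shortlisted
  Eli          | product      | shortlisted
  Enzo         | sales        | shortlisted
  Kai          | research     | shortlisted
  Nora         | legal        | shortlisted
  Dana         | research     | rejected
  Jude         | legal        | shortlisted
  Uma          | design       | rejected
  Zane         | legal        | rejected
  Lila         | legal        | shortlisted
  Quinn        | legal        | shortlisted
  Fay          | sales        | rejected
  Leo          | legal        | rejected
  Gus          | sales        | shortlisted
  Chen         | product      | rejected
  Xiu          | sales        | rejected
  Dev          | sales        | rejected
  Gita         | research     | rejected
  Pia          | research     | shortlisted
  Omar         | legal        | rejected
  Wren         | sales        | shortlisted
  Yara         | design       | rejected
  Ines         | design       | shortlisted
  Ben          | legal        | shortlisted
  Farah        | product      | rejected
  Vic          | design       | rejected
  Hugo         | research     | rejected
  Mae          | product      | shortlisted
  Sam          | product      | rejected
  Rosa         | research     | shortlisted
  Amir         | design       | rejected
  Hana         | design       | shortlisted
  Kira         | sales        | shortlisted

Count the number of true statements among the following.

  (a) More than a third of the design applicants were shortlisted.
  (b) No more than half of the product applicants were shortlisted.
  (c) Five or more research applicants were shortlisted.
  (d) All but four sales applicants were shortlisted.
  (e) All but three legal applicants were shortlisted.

1

(a) design: |A| = 6, |A ∩ B| = 2; needs |A ∩ B| / |A| > 1/3 — false.
(b) product: |A| = 7, |A ∩ B| = 4; needs |A ∩ B| ≤ |A ∖ B| — false.
(c) research: |A| = 7, |A ∩ B| = 4; needs |A ∩ B| ≥ 5 — false.
(d) sales: |A| = 7, |A ∩ B| = 4; needs |A ∖ B| = 4 — false.
(e) legal: |A| = 9, |A ∩ B| = 6; needs |A ∖ B| = 3 — true.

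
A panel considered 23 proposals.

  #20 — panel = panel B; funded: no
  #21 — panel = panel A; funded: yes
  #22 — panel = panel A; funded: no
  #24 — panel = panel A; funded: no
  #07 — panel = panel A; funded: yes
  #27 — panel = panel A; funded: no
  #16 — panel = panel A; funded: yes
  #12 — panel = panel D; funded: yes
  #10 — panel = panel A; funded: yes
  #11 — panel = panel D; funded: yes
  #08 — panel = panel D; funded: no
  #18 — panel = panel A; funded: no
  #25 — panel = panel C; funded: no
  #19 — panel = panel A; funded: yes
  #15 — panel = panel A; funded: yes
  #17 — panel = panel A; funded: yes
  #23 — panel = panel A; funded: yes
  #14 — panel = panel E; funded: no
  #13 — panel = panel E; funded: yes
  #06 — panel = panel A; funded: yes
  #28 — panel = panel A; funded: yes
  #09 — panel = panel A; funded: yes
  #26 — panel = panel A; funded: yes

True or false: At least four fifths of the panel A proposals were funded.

'At least four fifths of the panel A proposals were funded' holds iff |A ∩ B| / |A| ≥ 4/5.
|A| = 16, |A ∩ B| = 12, |A ∖ B| = 4.
|A ∩ B|/|A| = 12/16, so the statement is false.

False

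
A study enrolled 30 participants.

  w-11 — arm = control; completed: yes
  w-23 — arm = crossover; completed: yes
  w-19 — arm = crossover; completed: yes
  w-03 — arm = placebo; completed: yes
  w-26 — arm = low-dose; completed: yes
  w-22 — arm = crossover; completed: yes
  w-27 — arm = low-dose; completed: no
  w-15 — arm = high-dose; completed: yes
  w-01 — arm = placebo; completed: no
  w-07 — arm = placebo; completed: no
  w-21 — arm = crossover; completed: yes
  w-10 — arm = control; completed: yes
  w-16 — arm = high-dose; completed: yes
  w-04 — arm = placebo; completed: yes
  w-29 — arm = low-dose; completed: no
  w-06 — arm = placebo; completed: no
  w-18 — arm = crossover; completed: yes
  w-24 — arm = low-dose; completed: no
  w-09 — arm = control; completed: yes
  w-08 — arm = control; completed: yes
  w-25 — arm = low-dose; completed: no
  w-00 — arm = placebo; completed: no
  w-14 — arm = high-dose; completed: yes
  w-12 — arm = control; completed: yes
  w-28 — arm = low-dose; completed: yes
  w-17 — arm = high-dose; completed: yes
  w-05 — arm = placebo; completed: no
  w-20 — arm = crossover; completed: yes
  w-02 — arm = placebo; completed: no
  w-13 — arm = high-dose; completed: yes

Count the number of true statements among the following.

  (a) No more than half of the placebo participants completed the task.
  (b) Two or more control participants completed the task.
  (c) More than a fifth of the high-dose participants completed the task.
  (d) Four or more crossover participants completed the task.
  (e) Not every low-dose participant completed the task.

5

(a) placebo: |A| = 8, |A ∩ B| = 2; needs |A ∩ B| ≤ |A ∖ B| — true.
(b) control: |A| = 5, |A ∩ B| = 5; needs |A ∩ B| ≥ 2 — true.
(c) high-dose: |A| = 5, |A ∩ B| = 5; needs |A ∩ B| / |A| > 1/5 — true.
(d) crossover: |A| = 6, |A ∩ B| = 6; needs |A ∩ B| ≥ 4 — true.
(e) low-dose: |A| = 6, |A ∩ B| = 2; needs A ⊄ B (|A ∖ B| ≥ 1) — true.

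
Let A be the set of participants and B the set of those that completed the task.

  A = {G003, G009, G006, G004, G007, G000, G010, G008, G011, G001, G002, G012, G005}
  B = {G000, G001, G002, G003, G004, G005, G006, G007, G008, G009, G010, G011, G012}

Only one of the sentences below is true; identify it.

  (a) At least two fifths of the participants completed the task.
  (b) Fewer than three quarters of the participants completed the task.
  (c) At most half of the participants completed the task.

|A| = 13, |A ∩ B| = 13, |A ∖ B| = 0.
(a) requires |A ∩ B| / |A| ≥ 2/5: true.
(b) requires |A ∩ B| / |A| < 3/4: false.
(c) requires |A ∩ B| ≤ |A ∖ B|: false.

(a)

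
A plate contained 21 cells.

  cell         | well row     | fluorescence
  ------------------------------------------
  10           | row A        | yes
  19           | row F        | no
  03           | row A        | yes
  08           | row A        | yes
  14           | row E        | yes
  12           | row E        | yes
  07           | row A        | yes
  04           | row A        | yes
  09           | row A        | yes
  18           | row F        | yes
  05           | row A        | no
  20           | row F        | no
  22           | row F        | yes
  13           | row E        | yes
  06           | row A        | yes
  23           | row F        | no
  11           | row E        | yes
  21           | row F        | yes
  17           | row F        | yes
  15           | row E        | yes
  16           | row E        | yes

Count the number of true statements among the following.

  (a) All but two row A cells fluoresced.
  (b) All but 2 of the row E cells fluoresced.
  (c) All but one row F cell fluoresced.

(a) row A: |A| = 8, |A ∩ B| = 7; needs |A ∖ B| = 2 — false.
(b) row E: |A| = 6, |A ∩ B| = 6; needs |A ∖ B| = 2 — false.
(c) row F: |A| = 7, |A ∩ B| = 4; needs |A ∖ B| = 1 — false.

0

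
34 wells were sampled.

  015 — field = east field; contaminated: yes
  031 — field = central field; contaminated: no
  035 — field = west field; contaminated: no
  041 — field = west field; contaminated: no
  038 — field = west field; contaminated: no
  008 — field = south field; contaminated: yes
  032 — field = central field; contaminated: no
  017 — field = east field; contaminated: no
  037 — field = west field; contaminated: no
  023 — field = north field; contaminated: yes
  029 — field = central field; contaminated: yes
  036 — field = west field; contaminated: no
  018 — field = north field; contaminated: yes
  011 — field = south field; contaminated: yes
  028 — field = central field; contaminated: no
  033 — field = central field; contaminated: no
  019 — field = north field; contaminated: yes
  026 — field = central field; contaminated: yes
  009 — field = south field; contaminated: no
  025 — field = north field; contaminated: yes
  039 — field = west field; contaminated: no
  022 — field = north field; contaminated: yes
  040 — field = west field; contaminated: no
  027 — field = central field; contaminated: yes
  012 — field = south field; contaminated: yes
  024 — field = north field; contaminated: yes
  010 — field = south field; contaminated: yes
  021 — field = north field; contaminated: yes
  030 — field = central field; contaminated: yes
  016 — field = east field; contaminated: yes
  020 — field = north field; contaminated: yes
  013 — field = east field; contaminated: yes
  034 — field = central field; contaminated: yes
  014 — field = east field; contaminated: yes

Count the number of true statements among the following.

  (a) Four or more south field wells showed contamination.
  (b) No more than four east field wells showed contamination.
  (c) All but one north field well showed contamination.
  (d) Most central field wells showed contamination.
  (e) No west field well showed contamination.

(a) south field: |A| = 5, |A ∩ B| = 4; needs |A ∩ B| ≥ 4 — true.
(b) east field: |A| = 5, |A ∩ B| = 4; needs |A ∩ B| ≤ 4 — true.
(c) north field: |A| = 8, |A ∩ B| = 8; needs |A ∖ B| = 1 — false.
(d) central field: |A| = 9, |A ∩ B| = 5; needs |A ∩ B| > |A ∖ B| — true.
(e) west field: |A| = 7, |A ∩ B| = 0; needs A ∩ B = ∅ (|A ∩ B| = 0) — true.

4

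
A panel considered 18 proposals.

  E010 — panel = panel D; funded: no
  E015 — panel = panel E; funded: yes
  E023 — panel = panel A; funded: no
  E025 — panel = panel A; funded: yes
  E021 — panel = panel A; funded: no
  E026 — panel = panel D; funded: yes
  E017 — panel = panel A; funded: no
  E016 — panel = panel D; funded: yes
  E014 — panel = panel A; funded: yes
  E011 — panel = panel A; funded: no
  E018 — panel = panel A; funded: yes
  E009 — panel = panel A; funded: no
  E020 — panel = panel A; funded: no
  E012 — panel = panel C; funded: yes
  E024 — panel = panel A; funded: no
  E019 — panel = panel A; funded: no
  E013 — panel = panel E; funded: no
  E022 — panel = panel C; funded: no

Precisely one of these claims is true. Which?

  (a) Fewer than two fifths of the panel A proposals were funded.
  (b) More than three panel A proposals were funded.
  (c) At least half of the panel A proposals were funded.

|A| = 11, |A ∩ B| = 3, |A ∖ B| = 8.
(a) requires |A ∩ B| / |A| < 2/5: true.
(b) requires |A ∩ B| > 3: false.
(c) requires |A ∩ B| ≥ |A ∖ B|: false.

(a)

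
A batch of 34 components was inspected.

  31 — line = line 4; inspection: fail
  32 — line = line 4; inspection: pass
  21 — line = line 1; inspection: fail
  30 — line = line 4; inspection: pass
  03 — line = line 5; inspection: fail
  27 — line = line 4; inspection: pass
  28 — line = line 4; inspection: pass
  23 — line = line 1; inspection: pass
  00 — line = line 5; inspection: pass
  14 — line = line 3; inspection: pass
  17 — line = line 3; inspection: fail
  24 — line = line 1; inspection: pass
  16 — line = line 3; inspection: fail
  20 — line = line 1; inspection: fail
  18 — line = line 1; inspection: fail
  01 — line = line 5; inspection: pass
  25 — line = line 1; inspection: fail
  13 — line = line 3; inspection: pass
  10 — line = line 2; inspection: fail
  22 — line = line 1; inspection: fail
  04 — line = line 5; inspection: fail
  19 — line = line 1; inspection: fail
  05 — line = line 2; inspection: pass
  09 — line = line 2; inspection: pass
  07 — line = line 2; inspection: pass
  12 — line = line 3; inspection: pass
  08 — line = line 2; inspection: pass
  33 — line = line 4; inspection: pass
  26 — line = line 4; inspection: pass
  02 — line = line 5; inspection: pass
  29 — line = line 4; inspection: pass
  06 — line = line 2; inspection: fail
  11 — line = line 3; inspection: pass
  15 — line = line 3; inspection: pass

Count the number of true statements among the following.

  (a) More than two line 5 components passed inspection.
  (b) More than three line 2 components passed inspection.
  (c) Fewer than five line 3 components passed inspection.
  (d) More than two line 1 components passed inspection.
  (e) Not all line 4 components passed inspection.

(a) line 5: |A| = 5, |A ∩ B| = 3; needs |A ∩ B| > 2 — true.
(b) line 2: |A| = 6, |A ∩ B| = 4; needs |A ∩ B| > 3 — true.
(c) line 3: |A| = 7, |A ∩ B| = 5; needs |A ∩ B| < 5 — false.
(d) line 1: |A| = 8, |A ∩ B| = 2; needs |A ∩ B| > 2 — false.
(e) line 4: |A| = 8, |A ∩ B| = 7; needs A ⊄ B (|A ∖ B| ≥ 1) — true.

3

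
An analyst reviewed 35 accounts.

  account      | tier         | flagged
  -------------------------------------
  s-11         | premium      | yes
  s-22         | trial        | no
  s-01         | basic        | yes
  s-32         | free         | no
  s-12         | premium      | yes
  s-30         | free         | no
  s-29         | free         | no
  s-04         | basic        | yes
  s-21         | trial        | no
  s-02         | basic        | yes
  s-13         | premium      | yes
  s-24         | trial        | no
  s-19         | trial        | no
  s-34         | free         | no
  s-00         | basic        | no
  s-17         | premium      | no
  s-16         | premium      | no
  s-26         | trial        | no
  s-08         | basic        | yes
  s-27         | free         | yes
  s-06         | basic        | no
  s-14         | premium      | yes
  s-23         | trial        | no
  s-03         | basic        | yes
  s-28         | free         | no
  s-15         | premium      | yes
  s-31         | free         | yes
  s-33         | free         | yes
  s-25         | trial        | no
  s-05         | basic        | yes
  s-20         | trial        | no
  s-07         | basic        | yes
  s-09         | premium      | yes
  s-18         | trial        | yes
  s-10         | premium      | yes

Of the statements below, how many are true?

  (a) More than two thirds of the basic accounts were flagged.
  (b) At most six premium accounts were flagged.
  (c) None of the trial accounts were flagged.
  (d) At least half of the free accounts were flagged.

(a) basic: |A| = 9, |A ∩ B| = 7; needs |A ∩ B| / |A| > 2/3 — true.
(b) premium: |A| = 9, |A ∩ B| = 7; needs |A ∩ B| ≤ 6 — false.
(c) trial: |A| = 9, |A ∩ B| = 1; needs A ∩ B = ∅ (|A ∩ B| = 0) — false.
(d) free: |A| = 8, |A ∩ B| = 3; needs |A ∩ B| ≥ |A ∖ B| — false.

1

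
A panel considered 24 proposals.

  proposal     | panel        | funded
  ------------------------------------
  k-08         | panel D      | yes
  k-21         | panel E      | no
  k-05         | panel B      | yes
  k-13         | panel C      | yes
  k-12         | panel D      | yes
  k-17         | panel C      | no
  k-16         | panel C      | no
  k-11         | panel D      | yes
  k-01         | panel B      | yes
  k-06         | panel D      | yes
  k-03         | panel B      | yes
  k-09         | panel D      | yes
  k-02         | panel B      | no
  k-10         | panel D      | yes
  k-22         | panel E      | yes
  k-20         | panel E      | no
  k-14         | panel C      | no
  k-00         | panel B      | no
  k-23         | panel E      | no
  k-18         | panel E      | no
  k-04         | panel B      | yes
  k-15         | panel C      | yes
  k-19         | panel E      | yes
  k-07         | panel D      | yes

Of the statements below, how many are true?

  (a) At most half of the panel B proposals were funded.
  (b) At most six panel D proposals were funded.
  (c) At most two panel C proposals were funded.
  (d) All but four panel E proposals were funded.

2

(a) panel B: |A| = 6, |A ∩ B| = 4; needs |A ∩ B| ≤ |A ∖ B| — false.
(b) panel D: |A| = 7, |A ∩ B| = 7; needs |A ∩ B| ≤ 6 — false.
(c) panel C: |A| = 5, |A ∩ B| = 2; needs |A ∩ B| ≤ 2 — true.
(d) panel E: |A| = 6, |A ∩ B| = 2; needs |A ∖ B| = 4 — true.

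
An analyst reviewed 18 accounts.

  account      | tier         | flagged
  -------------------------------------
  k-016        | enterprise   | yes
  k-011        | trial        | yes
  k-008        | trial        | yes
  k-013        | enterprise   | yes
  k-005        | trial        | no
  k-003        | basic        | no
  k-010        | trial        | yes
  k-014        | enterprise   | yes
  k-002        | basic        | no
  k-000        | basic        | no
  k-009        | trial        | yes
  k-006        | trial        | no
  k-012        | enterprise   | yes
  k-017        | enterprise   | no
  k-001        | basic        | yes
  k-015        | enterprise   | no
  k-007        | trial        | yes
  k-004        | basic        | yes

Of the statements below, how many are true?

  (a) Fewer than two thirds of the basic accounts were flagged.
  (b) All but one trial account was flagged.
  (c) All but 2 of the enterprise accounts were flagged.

2

(a) basic: |A| = 5, |A ∩ B| = 2; needs |A ∩ B| / |A| < 2/3 — true.
(b) trial: |A| = 7, |A ∩ B| = 5; needs |A ∖ B| = 1 — false.
(c) enterprise: |A| = 6, |A ∩ B| = 4; needs |A ∖ B| = 2 — true.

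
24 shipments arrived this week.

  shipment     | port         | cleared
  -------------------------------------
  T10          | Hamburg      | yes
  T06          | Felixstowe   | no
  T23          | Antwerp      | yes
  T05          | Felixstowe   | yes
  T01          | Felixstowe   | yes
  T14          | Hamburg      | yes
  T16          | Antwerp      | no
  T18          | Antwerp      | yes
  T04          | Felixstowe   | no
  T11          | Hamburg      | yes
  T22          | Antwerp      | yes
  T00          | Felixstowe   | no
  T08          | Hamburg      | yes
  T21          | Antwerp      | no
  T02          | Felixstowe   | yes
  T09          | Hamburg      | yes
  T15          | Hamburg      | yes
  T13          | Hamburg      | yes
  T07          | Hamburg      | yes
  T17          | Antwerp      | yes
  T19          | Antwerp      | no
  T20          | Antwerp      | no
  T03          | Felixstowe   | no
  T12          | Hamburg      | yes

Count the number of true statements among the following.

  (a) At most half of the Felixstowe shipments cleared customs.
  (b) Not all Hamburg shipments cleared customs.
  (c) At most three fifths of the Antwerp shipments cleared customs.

(a) Felixstowe: |A| = 7, |A ∩ B| = 3; needs |A ∩ B| ≤ |A ∖ B| — true.
(b) Hamburg: |A| = 9, |A ∩ B| = 9; needs A ⊄ B (|A ∖ B| ≥ 1) — false.
(c) Antwerp: |A| = 8, |A ∩ B| = 4; needs |A ∩ B| / |A| ≤ 3/5 — true.

2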